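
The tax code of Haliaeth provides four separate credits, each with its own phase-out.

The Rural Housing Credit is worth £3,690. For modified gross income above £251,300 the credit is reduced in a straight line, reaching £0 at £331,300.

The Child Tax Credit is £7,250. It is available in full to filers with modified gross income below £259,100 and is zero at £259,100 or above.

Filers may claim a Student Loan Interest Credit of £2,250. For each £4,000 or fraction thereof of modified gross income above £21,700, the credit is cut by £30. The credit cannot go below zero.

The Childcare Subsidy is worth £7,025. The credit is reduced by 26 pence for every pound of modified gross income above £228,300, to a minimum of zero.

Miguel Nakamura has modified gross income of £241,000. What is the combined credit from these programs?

£15,263

Rural Housing Credit: £241,000 is at or below the £251,300 threshold, so the full £3,690 applies.
Child Tax Credit: £241,000 is below the £259,100 cutoff, so the full £7,250 applies.
Student Loan Interest Credit: income exceeds £21,700 by £219,300, which is 55 full-or-partial £4,000 increments; reduction = 55 × £30 = £1,650, leaving £600.
Childcare Subsidy: 26% of the £12,700 excess over £228,300 is £3,302; credit = £7,025 − £3,302 = £3,723.
Total: £3,690 + £7,250 + £600 + £3,723 = £15,263.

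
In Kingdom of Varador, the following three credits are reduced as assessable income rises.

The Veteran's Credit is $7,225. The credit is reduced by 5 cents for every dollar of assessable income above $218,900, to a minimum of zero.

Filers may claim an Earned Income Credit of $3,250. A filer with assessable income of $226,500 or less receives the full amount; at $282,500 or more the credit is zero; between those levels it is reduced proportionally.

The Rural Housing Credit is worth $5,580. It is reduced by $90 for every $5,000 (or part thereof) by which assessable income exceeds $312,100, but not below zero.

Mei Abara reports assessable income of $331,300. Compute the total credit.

Veteran's Credit: 5% of the $112,400 excess over $218,900 is $5,620; credit = $7,225 − $5,620 = $1,605.
Earned Income Credit: $331,300 is at or above $282,500, so the credit is $0.
Rural Housing Credit: income exceeds $312,100 by $19,200, which is 4 full-or-partial $5,000 increments; reduction = 4 × $90 = $360, leaving $5,220.
Total: $1,605 + $0 + $5,220 = $6,825.

$6,825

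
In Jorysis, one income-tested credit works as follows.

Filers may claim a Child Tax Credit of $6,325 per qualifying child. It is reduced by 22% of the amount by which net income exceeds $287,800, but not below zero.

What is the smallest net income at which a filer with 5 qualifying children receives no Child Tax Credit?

Full credit = 5 × $6,325 = $31,625.
The credit falls by 22% of each dollar above $287,800, so it reaches zero when the excess is $31,625 / 22% = $143,750: income = $287,800 + $143,750 = $431,550.

$431,550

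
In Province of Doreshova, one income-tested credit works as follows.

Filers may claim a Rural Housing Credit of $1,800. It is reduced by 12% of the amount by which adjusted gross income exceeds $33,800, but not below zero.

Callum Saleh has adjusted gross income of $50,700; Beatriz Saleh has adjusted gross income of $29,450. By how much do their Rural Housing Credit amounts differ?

Callum ($50,700): Rural Housing Credit: 12% of the $16,900 excess over $33,800 is $2,028 ≥ base, so the credit is $0.
Beatriz ($29,450): Rural Housing Credit: $29,450 is at or below the $33,800 threshold, so the full $1,800 applies.
Difference: |$0 − $1,800| = $1,800.

$1,800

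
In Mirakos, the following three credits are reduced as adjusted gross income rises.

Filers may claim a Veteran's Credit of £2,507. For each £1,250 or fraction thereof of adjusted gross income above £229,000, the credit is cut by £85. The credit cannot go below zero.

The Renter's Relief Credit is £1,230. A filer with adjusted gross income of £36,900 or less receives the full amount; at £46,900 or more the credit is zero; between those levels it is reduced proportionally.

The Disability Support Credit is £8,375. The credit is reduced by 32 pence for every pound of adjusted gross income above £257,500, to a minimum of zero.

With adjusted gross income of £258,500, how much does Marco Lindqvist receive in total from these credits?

£8,522

Veteran's Credit: income exceeds £229,000 by £29,500, which is 24 full-or-partial £1,250 increments; reduction = 24 × £85 = £2,040, leaving £467.
Renter's Relief Credit: £258,500 is at or above £46,900, so the credit is £0.
Disability Support Credit: 32% of the £1,000 excess over £257,500 is £320; credit = £8,375 − £320 = £8,055.
Total: £467 + £0 + £8,055 = £8,522.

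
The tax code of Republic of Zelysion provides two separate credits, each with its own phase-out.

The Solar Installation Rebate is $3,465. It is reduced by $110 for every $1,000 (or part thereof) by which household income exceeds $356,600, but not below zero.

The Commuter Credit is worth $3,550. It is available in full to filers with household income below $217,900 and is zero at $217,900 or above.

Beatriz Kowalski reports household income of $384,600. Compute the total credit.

$385

Solar Installation Rebate: income exceeds $356,600 by $28,000, which is 28 full-or-partial $1,000 increments; reduction = 28 × $110 = $3,080, leaving $385.
Commuter Credit: $384,600 meets or exceeds the $217,900 cutoff, so the credit is $0.
Total: $385 + $0 = $385.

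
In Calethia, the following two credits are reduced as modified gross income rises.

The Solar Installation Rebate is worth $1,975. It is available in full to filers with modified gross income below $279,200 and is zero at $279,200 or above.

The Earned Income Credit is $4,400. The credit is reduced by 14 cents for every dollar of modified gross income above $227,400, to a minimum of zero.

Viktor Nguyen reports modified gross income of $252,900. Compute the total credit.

Solar Installation Rebate: $252,900 is below the $279,200 cutoff, so the full $1,975 applies.
Earned Income Credit: 14% of the $25,500 excess over $227,400 is $3,570; credit = $4,400 − $3,570 = $830.
Total: $1,975 + $830 = $2,805.

$2,805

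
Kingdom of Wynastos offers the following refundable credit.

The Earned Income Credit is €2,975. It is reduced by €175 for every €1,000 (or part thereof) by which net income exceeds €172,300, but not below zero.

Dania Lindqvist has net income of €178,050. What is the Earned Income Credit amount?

Earned Income Credit: income exceeds €172,300 by €5,750, which is 6 full-or-partial €1,000 increments; reduction = 6 × €175 = €1,050, leaving €1,925.

€1,925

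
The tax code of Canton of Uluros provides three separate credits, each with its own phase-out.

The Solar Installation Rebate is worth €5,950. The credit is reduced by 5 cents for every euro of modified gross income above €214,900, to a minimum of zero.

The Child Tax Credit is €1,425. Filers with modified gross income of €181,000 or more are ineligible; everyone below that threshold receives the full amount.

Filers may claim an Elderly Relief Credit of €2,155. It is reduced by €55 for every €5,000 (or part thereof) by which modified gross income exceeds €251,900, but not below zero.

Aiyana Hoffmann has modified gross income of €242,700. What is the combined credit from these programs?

Solar Installation Rebate: 5% of the €27,800 excess over €214,900 is €1,390; credit = €5,950 − €1,390 = €4,560.
Child Tax Credit: €242,700 meets or exceeds the €181,000 cutoff, so the credit is €0.
Elderly Relief Credit: €242,700 is at or below the €251,900 threshold, so the full €2,155 applies.
Total: €4,560 + €0 + €2,155 = €6,715.

€6,715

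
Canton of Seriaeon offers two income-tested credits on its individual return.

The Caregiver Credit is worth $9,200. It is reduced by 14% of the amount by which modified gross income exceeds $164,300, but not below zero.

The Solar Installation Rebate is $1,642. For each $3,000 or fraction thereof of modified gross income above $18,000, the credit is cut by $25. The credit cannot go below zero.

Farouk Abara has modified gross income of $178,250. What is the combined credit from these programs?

$7,539

Caregiver Credit: 14% of the $13,950 excess over $164,300 is $1,953; credit = $9,200 − $1,953 = $7,247.
Solar Installation Rebate: income exceeds $18,000 by $160,250, which is 54 full-or-partial $3,000 increments; reduction = 54 × $25 = $1,350, leaving $292.
Total: $7,247 + $292 = $7,539.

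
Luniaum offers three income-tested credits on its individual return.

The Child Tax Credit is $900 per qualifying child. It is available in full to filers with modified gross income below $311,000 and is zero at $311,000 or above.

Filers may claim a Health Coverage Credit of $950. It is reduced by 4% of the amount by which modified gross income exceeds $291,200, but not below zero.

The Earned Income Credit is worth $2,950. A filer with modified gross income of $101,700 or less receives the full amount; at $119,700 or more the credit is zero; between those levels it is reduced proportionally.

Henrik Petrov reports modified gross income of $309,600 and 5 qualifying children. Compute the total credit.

Child Tax Credit: base = 5 × $900 = $4,500. $309,600 is below the $311,000 cutoff, so the full $4,500 applies.
Health Coverage Credit: 4% of the $18,400 excess over $291,200 is $736; credit = $950 − $736 = $214.
Earned Income Credit: $309,600 is at or above $119,700, so the credit is $0.
Total: $4,500 + $214 + $0 = $4,714.

$4,714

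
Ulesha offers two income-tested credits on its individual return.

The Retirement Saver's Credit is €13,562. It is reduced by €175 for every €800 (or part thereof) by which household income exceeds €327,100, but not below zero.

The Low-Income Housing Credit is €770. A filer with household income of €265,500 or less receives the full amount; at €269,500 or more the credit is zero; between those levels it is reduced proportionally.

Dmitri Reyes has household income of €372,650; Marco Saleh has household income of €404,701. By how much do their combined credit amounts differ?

€3,587

Dmitri (€372,650): Retirement Saver's Credit: income exceeds €327,100 by €45,550, which is 57 full-or-partial €800 increments; reduction = 57 × €175 = €9,975, leaving €3,587. Low-Income Housing Credit: €372,650 is at or above €269,500, so the credit is €0. total €3,587 + €0 = €3,587
Marco (€404,701): Retirement Saver's Credit: income exceeds €327,100 by €77,601 → 98 increments × €175 = €17,150 ≥ base, so the credit is €0. Low-Income Housing Credit: €404,701 is at or above €269,500, so the credit is €0. total €0 + €0 = €0
Difference: |€3,587 − €0| = €3,587.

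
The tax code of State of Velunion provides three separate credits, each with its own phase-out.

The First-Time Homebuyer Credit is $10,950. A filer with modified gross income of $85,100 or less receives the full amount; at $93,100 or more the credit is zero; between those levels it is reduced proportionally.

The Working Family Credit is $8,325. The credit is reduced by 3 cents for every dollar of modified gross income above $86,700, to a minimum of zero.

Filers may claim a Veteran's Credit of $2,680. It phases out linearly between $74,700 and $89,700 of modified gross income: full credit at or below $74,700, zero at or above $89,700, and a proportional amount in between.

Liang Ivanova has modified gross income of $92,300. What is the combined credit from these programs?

First-Time Homebuyer Credit: $92,300 is $7,200 into a $8,000 phase-out range, leaving 800/8,000 of the credit: $10,950 × 800/8,000 = $1,095.
Working Family Credit: 3% of the $5,600 excess over $86,700 is $168; credit = $8,325 − $168 = $8,157.
Veteran's Credit: $92,300 is at or above $89,700, so the credit is $0.
Total: $1,095 + $8,157 + $0 = $9,252.

$9,252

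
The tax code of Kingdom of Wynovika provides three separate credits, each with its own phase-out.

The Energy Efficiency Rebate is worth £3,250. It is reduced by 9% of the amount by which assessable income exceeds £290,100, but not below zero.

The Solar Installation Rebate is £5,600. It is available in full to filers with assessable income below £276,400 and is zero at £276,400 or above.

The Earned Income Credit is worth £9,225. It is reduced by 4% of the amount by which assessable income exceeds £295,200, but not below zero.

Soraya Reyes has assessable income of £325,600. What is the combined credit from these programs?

Energy Efficiency Rebate: 9% of the £35,500 excess over £290,100 is £3,195; credit = £3,250 − £3,195 = £55.
Solar Installation Rebate: £325,600 meets or exceeds the £276,400 cutoff, so the credit is £0.
Earned Income Credit: 4% of the £30,400 excess over £295,200 is £1,216; credit = £9,225 − £1,216 = £8,009.
Total: £55 + £0 + £8,009 = £8,064.

£8,064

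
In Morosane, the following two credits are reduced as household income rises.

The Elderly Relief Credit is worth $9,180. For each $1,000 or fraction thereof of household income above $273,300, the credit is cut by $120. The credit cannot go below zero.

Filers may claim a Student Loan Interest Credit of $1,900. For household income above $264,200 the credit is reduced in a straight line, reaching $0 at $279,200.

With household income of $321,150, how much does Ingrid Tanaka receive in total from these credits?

$3,420

Elderly Relief Credit: income exceeds $273,300 by $47,850, which is 48 full-or-partial $1,000 increments; reduction = 48 × $120 = $5,760, leaving $3,420.
Student Loan Interest Credit: $321,150 is at or above $279,200, so the credit is $0.
Total: $3,420 + $0 = $3,420.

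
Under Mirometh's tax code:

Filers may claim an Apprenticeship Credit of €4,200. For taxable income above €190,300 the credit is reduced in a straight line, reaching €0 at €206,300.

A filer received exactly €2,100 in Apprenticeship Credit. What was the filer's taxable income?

€198,300

€2,100 is 2,100/4,200 of the full €4,200, so 2,100/4,200 of the €16,000 range has been used: income = €190,300 + €16,000 × 2,100/4,200 = €198,300.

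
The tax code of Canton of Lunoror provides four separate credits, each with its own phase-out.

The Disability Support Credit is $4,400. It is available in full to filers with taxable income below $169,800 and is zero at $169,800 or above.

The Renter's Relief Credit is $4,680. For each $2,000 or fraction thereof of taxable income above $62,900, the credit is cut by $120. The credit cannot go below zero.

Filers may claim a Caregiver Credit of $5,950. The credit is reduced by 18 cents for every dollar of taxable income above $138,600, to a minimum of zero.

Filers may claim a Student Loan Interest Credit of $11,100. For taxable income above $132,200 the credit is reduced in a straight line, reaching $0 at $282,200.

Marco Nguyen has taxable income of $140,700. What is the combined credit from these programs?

Disability Support Credit: $140,700 is below the $169,800 cutoff, so the full $4,400 applies.
Renter's Relief Credit: income exceeds $62,900 by $77,800 → 39 increments × $120 = $4,680 ≥ base, so the credit is $0.
Caregiver Credit: 18% of the $2,100 excess over $138,600 is $378; credit = $5,950 − $378 = $5,572.
Student Loan Interest Credit: $140,700 is $8,500 into a $150,000 phase-out range, leaving 141,500/150,000 of the credit: $11,100 × 141,500/150,000 = $10,471.
Total: $4,400 + $0 + $5,572 + $10,471 = $20,443.

$20,443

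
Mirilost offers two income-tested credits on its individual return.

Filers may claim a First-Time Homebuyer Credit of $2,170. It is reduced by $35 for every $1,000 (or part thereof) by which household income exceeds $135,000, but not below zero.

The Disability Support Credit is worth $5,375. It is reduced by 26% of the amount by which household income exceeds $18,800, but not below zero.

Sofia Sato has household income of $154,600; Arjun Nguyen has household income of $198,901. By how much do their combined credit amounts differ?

$1,470

Sofia ($154,600): First-Time Homebuyer Credit: income exceeds $135,000 by $19,600, which is 20 full-or-partial $1,000 increments; reduction = 20 × $35 = $700, leaving $1,470. Disability Support Credit: 26% of the $135,800 excess over $18,800 is $35,308 ≥ base, so the credit is $0. total $1,470 + $0 = $1,470
Arjun ($198,901): First-Time Homebuyer Credit: income exceeds $135,000 by $63,901 → 64 increments × $35 = $2,240 ≥ base, so the credit is $0. Disability Support Credit: 26% of the $180,101 excess over $18,800 is $46,826.26 ≥ base, so the credit is $0. total $0 + $0 = $0
Difference: |$1,470 − $0| = $1,470.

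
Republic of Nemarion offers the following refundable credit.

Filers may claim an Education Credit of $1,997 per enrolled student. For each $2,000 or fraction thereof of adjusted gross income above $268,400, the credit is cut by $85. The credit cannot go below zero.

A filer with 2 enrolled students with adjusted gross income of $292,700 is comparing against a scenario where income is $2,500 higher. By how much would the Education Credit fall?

At $292,700 — base = 2 × $1,997 = $3,994. income exceeds $268,400 by $24,300, which is 13 full-or-partial $2,000 increments; reduction = 13 × $85 = $1,105, leaving $2,889.
At $295,200 — base = 2 × $1,997 = $3,994. income exceeds $268,400 by $26,800, which is 14 full-or-partial $2,000 increments; reduction = 14 × $85 = $1,190, leaving $2,804.
Lost: $2,889 − $2,804 = $85.

$85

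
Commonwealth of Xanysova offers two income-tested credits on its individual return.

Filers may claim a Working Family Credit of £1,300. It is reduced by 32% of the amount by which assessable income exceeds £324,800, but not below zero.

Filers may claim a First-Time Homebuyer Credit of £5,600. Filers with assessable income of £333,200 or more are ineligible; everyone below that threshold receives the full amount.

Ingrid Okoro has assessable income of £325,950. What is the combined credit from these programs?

£6,532

Working Family Credit: 32% of the £1,150 excess over £324,800 is £368; credit = £1,300 − £368 = £932.
First-Time Homebuyer Credit: £325,950 is below the £333,200 cutoff, so the full £5,600 applies.
Total: £932 + £5,600 = £6,532.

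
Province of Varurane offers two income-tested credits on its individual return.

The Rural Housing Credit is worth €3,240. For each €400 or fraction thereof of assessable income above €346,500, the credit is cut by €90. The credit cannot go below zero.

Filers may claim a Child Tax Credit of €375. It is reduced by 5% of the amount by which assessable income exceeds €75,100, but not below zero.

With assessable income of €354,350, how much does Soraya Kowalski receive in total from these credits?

Rural Housing Credit: income exceeds €346,500 by €7,850, which is 20 full-or-partial €400 increments; reduction = 20 × €90 = €1,800, leaving €1,440.
Child Tax Credit: 5% of the €279,250 excess over €75,100 is €13,962.50 ≥ base, so the credit is €0.
Total: €1,440 + €0 = €1,440.

€1,440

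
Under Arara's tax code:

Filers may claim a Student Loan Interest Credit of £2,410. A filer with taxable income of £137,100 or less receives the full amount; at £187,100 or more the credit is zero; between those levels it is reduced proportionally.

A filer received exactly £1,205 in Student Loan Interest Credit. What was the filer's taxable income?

£1,205 is 1,205/2,410 of the full £2,410, so 1,205/2,410 of the £50,000 range has been used: income = £137,100 + £50,000 × 1,205/2,410 = £162,100.

£162,100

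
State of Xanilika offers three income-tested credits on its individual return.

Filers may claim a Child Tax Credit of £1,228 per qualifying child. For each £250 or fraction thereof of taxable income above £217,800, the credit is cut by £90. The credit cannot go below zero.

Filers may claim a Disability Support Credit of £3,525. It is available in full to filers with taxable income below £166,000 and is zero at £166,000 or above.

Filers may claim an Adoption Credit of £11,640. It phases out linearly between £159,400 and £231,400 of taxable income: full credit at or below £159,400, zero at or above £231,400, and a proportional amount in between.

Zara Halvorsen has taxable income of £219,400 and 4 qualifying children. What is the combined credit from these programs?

£6,222

Child Tax Credit: base = 4 × £1,228 = £4,912. income exceeds £217,800 by £1,600, which is 7 full-or-partial £250 increments; reduction = 7 × £90 = £630, leaving £4,282.
Disability Support Credit: £219,400 meets or exceeds the £166,000 cutoff, so the credit is £0.
Adoption Credit: £219,400 is £60,000 into a £72,000 phase-out range, leaving 12,000/72,000 of the credit: £11,640 × 12,000/72,000 = £1,940.
Total: £4,282 + £0 + £1,940 = £6,222.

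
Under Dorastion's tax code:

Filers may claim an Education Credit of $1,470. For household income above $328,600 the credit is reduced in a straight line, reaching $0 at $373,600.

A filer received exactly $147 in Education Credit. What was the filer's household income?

$369,100

$147 is 147/1,470 of the full $1,470, so 1,323/1,470 of the $45,000 range has been used: income = $328,600 + $45,000 × 1,323/1,470 = $369,100.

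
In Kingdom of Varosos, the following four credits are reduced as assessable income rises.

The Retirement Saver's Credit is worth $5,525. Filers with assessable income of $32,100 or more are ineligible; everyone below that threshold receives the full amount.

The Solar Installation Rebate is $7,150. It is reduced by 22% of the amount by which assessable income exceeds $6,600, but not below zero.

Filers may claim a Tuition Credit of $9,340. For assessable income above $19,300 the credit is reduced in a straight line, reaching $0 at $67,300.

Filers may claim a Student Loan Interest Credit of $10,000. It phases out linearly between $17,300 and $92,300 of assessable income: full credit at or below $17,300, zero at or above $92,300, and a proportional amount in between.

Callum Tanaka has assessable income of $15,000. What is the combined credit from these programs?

Retirement Saver's Credit: $15,000 is below the $32,100 cutoff, so the full $5,525 applies.
Solar Installation Rebate: 22% of the $8,400 excess over $6,600 is $1,848; credit = $7,150 − $1,848 = $5,302.
Tuition Credit: $15,000 is at or below the $19,300 threshold, so the full $9,340 applies.
Student Loan Interest Credit: $15,000 is at or below the $17,300 threshold, so the full $10,000 applies.
Total: $5,525 + $5,302 + $9,340 + $10,000 = $30,167.

$30,167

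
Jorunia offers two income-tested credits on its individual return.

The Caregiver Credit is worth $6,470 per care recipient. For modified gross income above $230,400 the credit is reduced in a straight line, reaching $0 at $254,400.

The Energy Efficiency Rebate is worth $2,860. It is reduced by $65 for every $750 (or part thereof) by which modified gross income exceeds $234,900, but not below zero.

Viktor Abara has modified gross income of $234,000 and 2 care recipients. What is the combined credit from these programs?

Caregiver Credit: base = 2 × $6,470 = $12,940. $234,000 is $3,600 into a $24,000 phase-out range, leaving 20,400/24,000 of the credit: $12,940 × 20,400/24,000 = $10,999.
Energy Efficiency Rebate: $234,000 is at or below the $234,900 threshold, so the full $2,860 applies.
Total: $10,999 + $2,860 = $13,859.

$13,859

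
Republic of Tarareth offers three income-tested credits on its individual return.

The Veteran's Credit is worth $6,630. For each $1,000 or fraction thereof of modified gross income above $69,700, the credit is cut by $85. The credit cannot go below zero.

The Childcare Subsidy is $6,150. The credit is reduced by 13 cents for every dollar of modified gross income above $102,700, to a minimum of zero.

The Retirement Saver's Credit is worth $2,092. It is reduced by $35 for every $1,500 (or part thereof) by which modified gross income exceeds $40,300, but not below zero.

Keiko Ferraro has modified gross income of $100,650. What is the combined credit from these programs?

Veteran's Credit: income exceeds $69,700 by $30,950, which is 31 full-or-partial $1,000 increments; reduction = 31 × $85 = $2,635, leaving $3,995.
Childcare Subsidy: $100,650 is at or below the $102,700 threshold, so the full $6,150 applies.
Retirement Saver's Credit: income exceeds $40,300 by $60,350, which is 41 full-or-partial $1,500 increments; reduction = 41 × $35 = $1,435, leaving $657.
Total: $3,995 + $6,150 + $657 = $10,802.

$10,802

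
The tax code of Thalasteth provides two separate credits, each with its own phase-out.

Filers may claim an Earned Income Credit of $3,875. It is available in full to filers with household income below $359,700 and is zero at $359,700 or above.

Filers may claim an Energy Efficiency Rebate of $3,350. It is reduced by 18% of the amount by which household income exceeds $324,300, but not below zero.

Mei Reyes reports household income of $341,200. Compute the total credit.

Earned Income Credit: $341,200 is below the $359,700 cutoff, so the full $3,875 applies.
Energy Efficiency Rebate: 18% of the $16,900 excess over $324,300 is $3,042; credit = $3,350 − $3,042 = $308.
Total: $3,875 + $308 = $4,183.

$4,183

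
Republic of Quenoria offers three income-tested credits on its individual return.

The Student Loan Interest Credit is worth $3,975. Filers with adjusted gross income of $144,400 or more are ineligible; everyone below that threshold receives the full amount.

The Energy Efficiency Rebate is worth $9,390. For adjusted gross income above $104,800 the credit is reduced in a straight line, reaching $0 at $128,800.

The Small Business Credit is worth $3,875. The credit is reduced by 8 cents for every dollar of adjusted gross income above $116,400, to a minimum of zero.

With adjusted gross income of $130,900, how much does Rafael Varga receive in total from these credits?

Student Loan Interest Credit: $130,900 is below the $144,400 cutoff, so the full $3,975 applies.
Energy Efficiency Rebate: $130,900 is at or above $128,800, so the credit is $0.
Small Business Credit: 8% of the $14,500 excess over $116,400 is $1,160; credit = $3,875 − $1,160 = $2,715.
Total: $3,975 + $0 + $2,715 = $6,690.

$6,690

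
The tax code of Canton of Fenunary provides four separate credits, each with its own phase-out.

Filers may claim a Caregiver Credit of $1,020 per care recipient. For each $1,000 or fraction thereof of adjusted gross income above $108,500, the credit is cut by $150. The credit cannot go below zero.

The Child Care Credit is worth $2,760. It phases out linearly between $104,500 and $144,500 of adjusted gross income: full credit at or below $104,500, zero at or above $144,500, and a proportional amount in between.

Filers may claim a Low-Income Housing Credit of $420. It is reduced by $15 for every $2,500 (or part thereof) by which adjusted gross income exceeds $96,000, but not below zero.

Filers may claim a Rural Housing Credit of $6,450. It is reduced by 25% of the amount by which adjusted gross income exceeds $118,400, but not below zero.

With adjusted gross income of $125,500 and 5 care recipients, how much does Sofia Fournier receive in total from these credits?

$8,776

Caregiver Credit: base = 5 × $1,020 = $5,100. income exceeds $108,500 by $17,000, which is 17 full-or-partial $1,000 increments; reduction = 17 × $150 = $2,550, leaving $2,550.
Child Care Credit: $125,500 is $21,000 into a $40,000 phase-out range, leaving 19,000/40,000 of the credit: $2,760 × 19,000/40,000 = $1,311.
Low-Income Housing Credit: income exceeds $96,000 by $29,500, which is 12 full-or-partial $2,500 increments; reduction = 12 × $15 = $180, leaving $240.
Rural Housing Credit: 25% of the $7,100 excess over $118,400 is $1,775; credit = $6,450 − $1,775 = $4,675.
Total: $2,550 + $1,311 + $240 + $4,675 = $8,776.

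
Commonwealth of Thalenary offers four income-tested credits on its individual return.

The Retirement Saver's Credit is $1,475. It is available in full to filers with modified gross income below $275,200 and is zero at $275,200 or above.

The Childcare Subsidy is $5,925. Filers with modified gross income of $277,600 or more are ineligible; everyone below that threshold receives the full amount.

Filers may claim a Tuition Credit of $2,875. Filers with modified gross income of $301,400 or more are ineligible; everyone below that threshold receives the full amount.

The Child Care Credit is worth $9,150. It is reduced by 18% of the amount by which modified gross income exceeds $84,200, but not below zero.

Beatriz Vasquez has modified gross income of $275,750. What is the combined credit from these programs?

$8,800

Retirement Saver's Credit: $275,750 meets or exceeds the $275,200 cutoff, so the credit is $0.
Childcare Subsidy: $275,750 is below the $277,600 cutoff, so the full $5,925 applies.
Tuition Credit: $275,750 is below the $301,400 cutoff, so the full $2,875 applies.
Child Care Credit: 18% of the $191,550 excess over $84,200 is $34,479 ≥ base, so the credit is $0.
Total: $0 + $5,925 + $2,875 + $0 = $8,800.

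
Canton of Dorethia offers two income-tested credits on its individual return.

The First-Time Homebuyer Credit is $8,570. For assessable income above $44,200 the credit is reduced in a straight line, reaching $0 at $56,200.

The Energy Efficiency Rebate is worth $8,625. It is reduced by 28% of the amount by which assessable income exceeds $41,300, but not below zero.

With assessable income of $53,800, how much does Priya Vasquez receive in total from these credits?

$6,839

First-Time Homebuyer Credit: $53,800 is $9,600 into a $12,000 phase-out range, leaving 2,400/12,000 of the credit: $8,570 × 2,400/12,000 = $1,714.
Energy Efficiency Rebate: 28% of the $12,500 excess over $41,300 is $3,500; credit = $8,625 − $3,500 = $5,125.
Total: $1,714 + $5,125 = $6,839.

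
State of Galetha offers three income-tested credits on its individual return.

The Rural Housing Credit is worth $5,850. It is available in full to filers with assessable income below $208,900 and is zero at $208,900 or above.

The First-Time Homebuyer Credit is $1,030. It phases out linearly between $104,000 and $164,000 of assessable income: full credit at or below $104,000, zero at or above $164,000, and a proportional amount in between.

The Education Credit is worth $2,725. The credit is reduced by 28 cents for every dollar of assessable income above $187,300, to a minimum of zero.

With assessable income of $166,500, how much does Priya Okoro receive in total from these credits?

$8,575

Rural Housing Credit: $166,500 is below the $208,900 cutoff, so the full $5,850 applies.
First-Time Homebuyer Credit: $166,500 is at or above $164,000, so the credit is $0.
Education Credit: $166,500 is at or below the $187,300 threshold, so the full $2,725 applies.
Total: $5,850 + $0 + $2,725 = $8,575.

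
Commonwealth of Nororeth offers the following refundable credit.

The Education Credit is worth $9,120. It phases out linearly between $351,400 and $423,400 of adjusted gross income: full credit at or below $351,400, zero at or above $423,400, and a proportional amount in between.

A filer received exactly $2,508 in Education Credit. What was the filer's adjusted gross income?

$2,508 is 2,508/9,120 of the full $9,120, so 6,612/9,120 of the $72,000 range has been used: income = $351,400 + $72,000 × 6,612/9,120 = $403,600.

$403,600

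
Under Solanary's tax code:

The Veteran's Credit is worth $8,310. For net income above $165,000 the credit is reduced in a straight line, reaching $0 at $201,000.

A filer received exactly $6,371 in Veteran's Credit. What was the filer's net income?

$173,400

$6,371 is 6,371/8,310 of the full $8,310, so 1,939/8,310 of the $36,000 range has been used: income = $165,000 + $36,000 × 1,939/8,310 = $173,400.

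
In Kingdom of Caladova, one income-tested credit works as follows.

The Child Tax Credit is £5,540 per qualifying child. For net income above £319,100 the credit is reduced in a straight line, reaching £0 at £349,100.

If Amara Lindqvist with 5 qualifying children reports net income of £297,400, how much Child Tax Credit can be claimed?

Child Tax Credit: base = 5 × £5,540 = £27,700. £297,400 is at or below the £319,100 threshold, so the full £27,700 applies.

£27,700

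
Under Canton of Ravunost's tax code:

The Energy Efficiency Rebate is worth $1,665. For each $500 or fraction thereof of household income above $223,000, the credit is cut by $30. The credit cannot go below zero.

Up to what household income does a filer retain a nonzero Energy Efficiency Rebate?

After 55 increments the reduction is 55 × $30 = $1,650, leaving $15; one more increment wipes it out. Increment 55 ends at excess 55 × $500 = $27,500, so the highest qualifying income is $223,000 + $27,500 = $250,500.

$250,500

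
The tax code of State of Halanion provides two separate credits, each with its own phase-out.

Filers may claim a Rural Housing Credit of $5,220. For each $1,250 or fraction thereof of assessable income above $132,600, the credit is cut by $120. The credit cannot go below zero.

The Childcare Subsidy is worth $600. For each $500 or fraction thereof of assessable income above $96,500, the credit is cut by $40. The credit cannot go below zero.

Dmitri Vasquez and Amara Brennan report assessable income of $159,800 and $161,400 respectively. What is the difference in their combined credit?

Dmitri ($159,800): Rural Housing Credit: income exceeds $132,600 by $27,200, which is 22 full-or-partial $1,250 increments; reduction = 22 × $120 = $2,640, leaving $2,580. Childcare Subsidy: income exceeds $96,500 by $63,300 → 127 increments × $40 = $5,080 ≥ base, so the credit is $0. total $2,580 + $0 = $2,580
Amara ($161,400): Rural Housing Credit: income exceeds $132,600 by $28,800, which is 24 full-or-partial $1,250 increments; reduction = 24 × $120 = $2,880, leaving $2,340. Childcare Subsidy: income exceeds $96,500 by $64,900 → 130 increments × $40 = $5,200 ≥ base, so the credit is $0. total $2,340 + $0 = $2,340
Difference: |$2,580 − $2,340| = $240.

$240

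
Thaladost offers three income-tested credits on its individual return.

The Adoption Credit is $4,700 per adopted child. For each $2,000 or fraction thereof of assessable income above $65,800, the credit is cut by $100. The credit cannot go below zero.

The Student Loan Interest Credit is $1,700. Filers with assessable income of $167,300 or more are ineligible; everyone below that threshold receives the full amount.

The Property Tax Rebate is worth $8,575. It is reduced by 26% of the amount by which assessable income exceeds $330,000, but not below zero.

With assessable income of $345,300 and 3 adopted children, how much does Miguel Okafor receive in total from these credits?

$4,697

Adoption Credit: base = 3 × $4,700 = $14,100. income exceeds $65,800 by $279,500, which is 140 full-or-partial $2,000 increments; reduction = 140 × $100 = $14,000, leaving $100.
Student Loan Interest Credit: $345,300 meets or exceeds the $167,300 cutoff, so the credit is $0.
Property Tax Rebate: 26% of the $15,300 excess over $330,000 is $3,978; credit = $8,575 − $3,978 = $4,597.
Total: $100 + $0 + $4,597 = $4,697.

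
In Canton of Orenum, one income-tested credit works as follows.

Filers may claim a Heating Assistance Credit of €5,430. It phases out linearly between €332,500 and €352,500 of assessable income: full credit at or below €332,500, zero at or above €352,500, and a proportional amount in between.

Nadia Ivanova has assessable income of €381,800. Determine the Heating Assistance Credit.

€0

Heating Assistance Credit: €381,800 is at or above €352,500, so the credit is €0.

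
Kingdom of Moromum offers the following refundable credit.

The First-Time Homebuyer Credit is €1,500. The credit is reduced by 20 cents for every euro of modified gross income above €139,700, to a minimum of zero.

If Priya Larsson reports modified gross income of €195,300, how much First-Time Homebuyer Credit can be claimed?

First-Time Homebuyer Credit: 20% of the €55,600 excess over €139,700 is €11,120 ≥ base, so the credit is €0.

€0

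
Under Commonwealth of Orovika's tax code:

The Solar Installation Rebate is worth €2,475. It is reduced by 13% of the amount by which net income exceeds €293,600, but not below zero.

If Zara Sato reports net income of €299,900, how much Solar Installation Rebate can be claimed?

€1,656

Solar Installation Rebate: 13% of the €6,300 excess over €293,600 is €819; credit = €2,475 − €819 = €1,656.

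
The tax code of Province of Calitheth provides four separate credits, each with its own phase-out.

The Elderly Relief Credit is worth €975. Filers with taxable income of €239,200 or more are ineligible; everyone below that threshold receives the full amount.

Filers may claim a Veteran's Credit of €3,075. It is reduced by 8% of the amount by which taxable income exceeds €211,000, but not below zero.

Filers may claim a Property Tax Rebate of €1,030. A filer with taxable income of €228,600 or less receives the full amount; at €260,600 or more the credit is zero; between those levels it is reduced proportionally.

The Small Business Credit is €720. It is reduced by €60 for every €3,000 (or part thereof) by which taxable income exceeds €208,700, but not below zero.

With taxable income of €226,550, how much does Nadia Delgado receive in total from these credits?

€4,196

Elderly Relief Credit: €226,550 is below the €239,200 cutoff, so the full €975 applies.
Veteran's Credit: 8% of the €15,550 excess over €211,000 is €1,244; credit = €3,075 − €1,244 = €1,831.
Property Tax Rebate: €226,550 is at or below the €228,600 threshold, so the full €1,030 applies.
Small Business Credit: income exceeds €208,700 by €17,850, which is 6 full-or-partial €3,000 increments; reduction = 6 × €60 = €360, leaving €360.
Total: €975 + €1,831 + €1,030 + €360 = €4,196.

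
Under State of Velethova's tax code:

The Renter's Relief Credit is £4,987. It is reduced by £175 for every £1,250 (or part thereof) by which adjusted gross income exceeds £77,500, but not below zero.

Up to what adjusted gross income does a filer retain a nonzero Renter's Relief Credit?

£112,500

After 28 increments the reduction is 28 × £175 = £4,900, leaving £87; one more increment wipes it out. Increment 28 ends at excess 28 × £1,250 = £35,000, so the highest qualifying income is £77,500 + £35,000 = £112,500.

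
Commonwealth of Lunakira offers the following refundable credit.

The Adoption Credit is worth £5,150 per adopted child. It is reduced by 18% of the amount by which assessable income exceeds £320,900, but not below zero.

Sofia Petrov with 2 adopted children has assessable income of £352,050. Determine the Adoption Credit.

Adoption Credit: base = 2 × £5,150 = £10,300. 18% of the £31,150 excess over £320,900 is £5,607; credit = £10,300 − £5,607 = £4,693.

£4,693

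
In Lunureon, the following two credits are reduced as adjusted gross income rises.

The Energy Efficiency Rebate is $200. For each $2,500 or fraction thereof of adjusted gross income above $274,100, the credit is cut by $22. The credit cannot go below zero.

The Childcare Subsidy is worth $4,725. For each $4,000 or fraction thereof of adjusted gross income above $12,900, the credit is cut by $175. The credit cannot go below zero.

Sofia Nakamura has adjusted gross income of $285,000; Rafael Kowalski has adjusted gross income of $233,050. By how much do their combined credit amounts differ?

$110

Sofia ($285,000): Energy Efficiency Rebate: income exceeds $274,100 by $10,900, which is 5 full-or-partial $2,500 increments; reduction = 5 × $22 = $110, leaving $90. Childcare Subsidy: income exceeds $12,900 by $272,100 → 69 increments × $175 = $12,075 ≥ base, so the credit is $0. total $90 + $0 = $90
Rafael ($233,050): Energy Efficiency Rebate: $233,050 is at or below the $274,100 threshold, so the full $200 applies. Childcare Subsidy: income exceeds $12,900 by $220,150 → 56 increments × $175 = $9,800 ≥ base, so the credit is $0. total $200 + $0 = $200
Difference: |$90 − $200| = $110.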